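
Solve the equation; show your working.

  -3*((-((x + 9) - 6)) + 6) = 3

Step 1. [-3*((-((x + 9) - 6)) + 6) = 3] -3 out front; divide by -3, so div: (-((x + 9) - 6)) + 6 = -1.
Step 2. [(-((x + 9) - 6)) + 6 = -1] 6 comes off first (subtract 6) ⇒ sub: -((x + 9) - 6) = -7.
Step 3. [-((x + 9) - 6) = -7] LHS negated; negate both sides, so neg: (x + 9) - 6 = 7.
Step 4. [(x + 9) - 6 = 7] peel the -6: add 6 from each side, so sub: x + 9 = 13.
Step 5. [x + 9 = 13] peel the +9: subtract 9 from each side, so sub: x = 4.

Answer: x ∈ {4}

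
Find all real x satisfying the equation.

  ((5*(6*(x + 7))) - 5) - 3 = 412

Step 1. [((5*(6*(x + 7))) - 5) - 3 = 412] peel the -3: add 3 from each side, so sub: (5*(6*(x + 7))) - 5 = 415.
Step 2. [(5*(6*(x + 7))) - 5 = 415] 5 | LHS and 5 | 415: pull 5 out, so factor: (6*(x + 7)) - 1 = 83.
Step 3. [(6*(x + 7)) - 1 = 83] the outer -1 inverts by adding 1, so sub: 6*(x + 7) = 84.
Step 4. [6*(x + 7) = 84] leading coefficient 6: divide by 6, so div: x + 7 = 14.
Step 5. [x + 7 = 14] +7 is outermost — subtract 7 both sides ⇒ sub: x = 7.

Answer: x ∈ {7}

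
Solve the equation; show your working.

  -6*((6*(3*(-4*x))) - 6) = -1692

Step 1. [-6*((6*(3*(-4*x))) - 6) = -1692] -6·(inner) — divide through by -6, so div: (6*(3*(-4*x))) - 6 = 282.
Step 2. [(6*(3*(-4*x))) - 6 = 282] the outer -6 inverts by adding 6. So sub: 6*(3*(-4*x)) = 288.
Step 3. [6*(3*(-4*x)) = 288] 6·(inner) — divide through by 6, so div: 3*(-4*x) = 48.
Step 4. [3*(-4*x) = 48] divide by the outer 3 ⇒ div: -4*x = 16.
Step 5. [-4*x = 16] leading coefficient -4: divide by -4, so div: x = -4.

Answer: x ∈ {-4}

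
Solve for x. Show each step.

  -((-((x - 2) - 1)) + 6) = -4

Step 1. [-((-((x - 2) - 1)) + 6) = -4] leading − — multiply by −1 ⇒ neg: (-((x - 2) - 1)) + 6 = 4.
Step 2. [(-((x - 2) - 1)) + 6 = 4] +6 is outermost — subtract 6 both sides. So sub: -((x - 2) - 1) = -2.
Step 3. [-((x - 2) - 1) = -2] flip signs both sides ⇒ neg: (x - 2) - 1 = 2.
Step 4. [(x - 2) - 1 = 2] peel the -1: add 1 from each side. So sub: x - 2 = 3.
Step 5. [x - 2 = 3] -2 is outermost — add 2 both sides, so sub: x = 5.

Answer: x ∈ {5}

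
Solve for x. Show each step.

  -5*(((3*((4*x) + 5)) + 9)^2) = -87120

Step 1. [-5*(((3*((4*x) + 5)) + 9)^2) = -87120] -5·(inner) — divide through by -5 ⇒ div: ((3*((4*x) + 5)) + 9)^2 = 17424.
Step 2. [((3*((4*x) + 5)) + 9)^2 = 17424] 17424 ≥ 0, LHS is (·)² — take ±√. So sqrt: (3*((4*x) + 5)) + 9 = 132 or -132.
Step 3. [(3*((4*x) + 5)) + 9 = 132 or -132] 3 | LHS and 3 | 132 or -132: pull 3 out ⇒ factor: ((4*x) + 5) + 3 = 44 or -44.
Step 4. [((4*x) + 5) + 3 = 44 or -44] peel the +3: subtract 3 from each side, so sub: (4*x) + 5 = 41 or -47.
Step 5. [(4*x) + 5 = 41 or -47] +5 is outermost — subtract 5 both sides, so sub: 4*x = 36 or -52.
Step 6. [4*x = 36 or -52] divide by the outer 4. So div: x = 9 or -13.

Answer: x ∈ {-13, 9}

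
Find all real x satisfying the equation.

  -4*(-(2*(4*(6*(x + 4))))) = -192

Step 1. [-4*(-(2*(4*(6*(x + 4))))) = -192] LHS = -4·(…); ÷-4 both sides ⇒ div: -(2*(4*(6*(x + 4)))) = 48.
Step 2. [-(2*(4*(6*(x + 4)))) = 48] LHS negated; negate both sides. So neg: 2*(4*(6*(x + 4))) = -48.
Step 3. [2*(4*(6*(x + 4))) = -48] divide by the outer 2 ⇒ div: 4*(6*(x + 4)) = -24.
Step 4. [4*(6*(x + 4)) = -24] LHS = 4·(…); ÷4 both sides, so div: 6*(x + 4) = -6.
Step 5. [6*(x + 4) = -6] leading coefficient 6: divide by 6 ⇒ div: x + 4 = -1.
Step 6. [x + 4 = -1] subtract 4: x sits inside (… + 4), so sub: x = -5.

Answer: x ∈ {-5}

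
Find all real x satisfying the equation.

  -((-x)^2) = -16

Step 1. [-((-x)^2) = -16] LHS negated; negate both sides. So neg: (-x)^2 = 16.
Step 2. [(-x)^2 = 16] √ both sides: 16 ≥ 0 gives two branches ⇒ sqrt: -x = 4 or -4.
Step 3. [-x = 4 or -4] LHS negated; negate both sides, so neg: x = -4 or 4.

Answer: x ∈ {-4, 4}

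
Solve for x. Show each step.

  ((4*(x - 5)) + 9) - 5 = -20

Step 1. [((4*(x - 5)) + 9) - 5 = -20] the outer -5 inverts by adding 5, so sub: (4*(x - 5)) + 9 = -15.
Step 2. [(4*(x - 5)) + 9 = -15] +9 is outermost — subtract 9 both sides, so sub: 4*(x - 5) = -24.
Step 3. [4*(x - 5) = -24] 4·(inner) — divide through by 4, so div: x - 5 = -6.
Step 4. [x - 5 = -6] the outer -5 inverts by adding 5, so sub: x = -1.

Answer: x ∈ {-1}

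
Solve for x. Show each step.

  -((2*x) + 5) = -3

Step 1. [-((2*x) + 5) = -3] flip signs both sides. So neg: (2*x) + 5 = 3.
Step 2. [(2*x) + 5 = 3] peel the +5: subtract 5 from each side ⇒ sub: 2*x = -2.
Step 3. [2*x = -2] LHS = 2·(…); ÷2 both sides ⇒ div: x = -1.

Answer: x ∈ {-1}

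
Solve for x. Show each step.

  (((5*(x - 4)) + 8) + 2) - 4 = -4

Step 1. [(((5*(x - 4)) + 8) + 2) - 4 = -4] the outer -4 inverts by adding 4, so sub: ((5*(x - 4)) + 8) + 2 = 0.
Step 2. [((5*(x - 4)) + 8) + 2 = 0] 2 comes off first (subtract 2), so sub: (5*(x - 4)) + 8 = -2.
Step 3. [(5*(x - 4)) + 8 = -2] +8 is outermost — subtract 8 both sides. So sub: 5*(x - 4) = -10.
Step 4. [5*(x - 4) = -10] divide by the outer 5. So div: x - 4 = -2.
Step 5. [x - 4 = -2] peel the -4: add 4 from each side. So sub: x = 2.

Answer: x ∈ {2}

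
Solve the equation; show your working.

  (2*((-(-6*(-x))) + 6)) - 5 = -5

Step 1. [(2*((-(-6*(-x))) + 6)) - 5 = -5] add 5: x sits inside (… - 5) ⇒ sub: 2*((-(-6*(-x))) + 6) = 0.
Step 2. [2*((-(-6*(-x))) + 6) = 0] leading coefficient 2: divide by 2, so div: (-(-6*(-x))) + 6 = 0.
Step 3. [(-(-6*(-x))) + 6 = 0] 6 comes off first (subtract 6). So sub: -(-6*(-x)) = -6.
Step 4. [-(-6*(-x)) = -6] leading − — multiply by −1 ⇒ neg: -6*(-x) = 6.
Step 5. [-6*(-x) = 6] -6 out front; divide by -6, so div: -x = -1.
Step 6. [-x = -1] flip signs both sides, so neg: x = 1.

Answer: x ∈ {1}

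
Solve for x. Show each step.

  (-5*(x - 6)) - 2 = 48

Step 1. [(-5*(x - 6)) - 2 = 48] 2 comes off first (add 2), so sub: -5*(x - 6) = 50.
Step 2. [-5*(x - 6) = 50] -5·(inner) — divide through by -5 ⇒ div: x - 6 = -10.
Step 3. [x - 6 = -10] peel the -6: add 6 from each side. So sub: x = -4.

Answer: x ∈ {-4}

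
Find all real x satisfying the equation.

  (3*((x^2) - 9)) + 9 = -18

Step 1. [(3*((x^2) - 9)) + 9 = -18] 3 divides every term; factor it out. So factor: ((x^2) - 9) + 3 = -6.
Step 2. [((x^2) - 9) + 3 = -6] peel the +3: subtract 3 from each side ⇒ sub: (x^2) - 9 = -9.
Step 3. [(x^2) - 9 = -9] 9 comes off first (add 9) ⇒ sub: x^2 = 0.
Step 4. [x^2 = 0] LHS squared, RHS 0 ≥ 0: apply √ (±), so sqrt: x = 0.

Answer: x ∈ {0}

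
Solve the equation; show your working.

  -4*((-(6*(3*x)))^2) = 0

Step 1. [-4*((-(6*(3*x)))^2) = 0] -4·(inner) — divide through by -4, so div: (-(6*(3*x)))^2 = 0.
Step 2. [(-(6*(3*x)))^2 = 0] LHS squared, RHS 0 ≥ 0: apply √ (±), so sqrt: -(6*(3*x)) = 0.
Step 3. [-(6*(3*x)) = 0] flip signs both sides. So neg: 6*(3*x) = 0.
Step 4. [6*(3*x) = 0] 6·(inner) — divide through by 6. So div: 3*x = 0.
Step 5. [3*x = 0] 3 out front; divide by 3 ⇒ div: x = 0.

Answer: x ∈ {0}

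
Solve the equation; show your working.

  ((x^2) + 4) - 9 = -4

Step 1. [((x^2) + 4) - 9 = -4] add 9: x sits inside (… - 9), so sub: (x^2) + 4 = 5.
Step 2. [(x^2) + 4 = 5] the outer +4 inverts by subtracting 4 ⇒ sub: x^2 = 1.
Step 3. [x^2 = 1] √ both sides: 1 ≥ 0 gives two branches ⇒ sqrt: x = 1 or -1.

Answer: x ∈ {-1, 1}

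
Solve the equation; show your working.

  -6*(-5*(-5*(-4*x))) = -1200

Step 1. [-6*(-5*(-5*(-4*x))) = -1200] leading coefficient -6: divide by -6. So div: -5*(-5*(-4*x)) = 200.
Step 2. [-5*(-5*(-4*x)) = 200] -5·(inner) — divide through by -5 ⇒ div: -5*(-4*x) = -40.
Step 3. [-5*(-4*x) = -40] divide by the outer -5, so div: -4*x = 8.
Step 4. [-4*x = 8] -4 out front; divide by -4 ⇒ div: x = -2.

Answer: x ∈ {-2}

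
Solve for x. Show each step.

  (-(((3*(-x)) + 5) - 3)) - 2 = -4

Step 1. [(-(((3*(-x)) + 5) - 3)) - 2 = -4] -2 is outermost — add 2 both sides. So sub: -(((3*(-x)) + 5) - 3) = -2.
Step 2. [-(((3*(-x)) + 5) - 3) = -2] flip signs both sides. So neg: ((3*(-x)) + 5) - 3 = 2.
Step 3. [((3*(-x)) + 5) - 3 = 2] peel the -3: add 3 from each side, so sub: (3*(-x)) + 5 = 5.
Step 4. [(3*(-x)) + 5 = 5] subtract 5: x sits inside (… + 5) ⇒ sub: 3*(-x) = 0.
Step 5. [3*(-x) = 0] 3·(inner) — divide through by 3. So div: -x = 0.
Step 6. [-x = 0] leading − — multiply by −1 ⇒ neg: x = 0.

Answer: x ∈ {0}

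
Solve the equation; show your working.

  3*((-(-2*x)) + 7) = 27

Step 1. [3*((-(-2*x)) + 7) = 27] leading coefficient 3: divide by 3. So div: (-(-2*x)) + 7 = 9.
Step 2. [(-(-2*x)) + 7 = 9] 7 comes off first (subtract 7). So sub: -(-2*x) = 2.
Step 3. [-(-2*x) = 2] LHS negated; negate both sides ⇒ neg: -2*x = -2.
Step 4. [-2*x = -2] divide by the outer -2, so div: x = 1.

Answer: x ∈ {1}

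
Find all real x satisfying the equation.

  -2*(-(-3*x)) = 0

Step 1. [-2*(-(-3*x)) = 0] LHS = -2·(…); ÷-2 both sides, so div: -(-3*x) = 0.
Step 2. [-(-3*x) = 0] flip signs both sides ⇒ neg: -3*x = 0.
Step 3. [-3*x = 0] divide by the outer -3 ⇒ div: x = 0.

Answer: x ∈ {0}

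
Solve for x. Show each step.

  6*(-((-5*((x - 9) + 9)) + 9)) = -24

Step 1. [6*(-((-5*((x - 9) + 9)) + 9)) = -24] divide by the outer 6, so div: -((-5*((x - 9) + 9)) + 9) = -4.
Step 2. [-((-5*((x - 9) + 9)) + 9) = -4] LHS negated; negate both sides, so neg: (-5*((x - 9) + 9)) + 9 = 4.
Step 3. [(-5*((x - 9) + 9)) + 9 = 4] subtract 9: x sits inside (… + 9), so sub: -5*((x - 9) + 9) = -5.
Step 4. [-5*((x - 9) + 9) = -5] LHS = -5·(…); ÷-5 both sides, so div: (x - 9) + 9 = 1.
Step 5. [(x - 9) + 9 = 1] +9 is outermost — subtract 9 both sides, so sub: x - 9 = -8.
Step 6. [x - 9 = -8] the outer -9 inverts by adding 9 ⇒ sub: x = 1.

Answer: x ∈ {1}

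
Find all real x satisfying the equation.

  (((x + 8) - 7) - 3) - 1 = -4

Step 1. [(((x + 8) - 7) - 3) - 1 = -4] add 1: x sits inside (… - 1). So sub: ((x + 8) - 7) - 3 = -3.
Step 2. [((x + 8) - 7) - 3 = -3] the outer -3 inverts by adding 3. So sub: (x + 8) - 7 = 0.
Step 3. [(x + 8) - 7 = 0] peel the -7: add 7 from each side, so sub: x + 8 = 7.
Step 4. [x + 8 = 7] subtract 8: x sits inside (… + 8), so sub: x = -1.

Answer: x ∈ {-1}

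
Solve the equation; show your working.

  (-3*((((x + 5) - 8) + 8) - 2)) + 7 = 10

Step 1. [(-3*((((x + 5) - 8) + 8) - 2)) + 7 = 10] subtract 7: x sits inside (… + 7), so sub: -3*((((x + 5) - 8) + 8) - 2) = 3.
Step 2. [-3*((((x + 5) - 8) + 8) - 2) = 3] LHS = -3·(…); ÷-3 both sides, so div: (((x + 5) - 8) + 8) - 2 = -1.
Step 3. [(((x + 5) - 8) + 8) - 2 = -1] peel the -2: add 2 from each side, so sub: ((x + 5) - 8) + 8 = 1.
Step 4. [((x + 5) - 8) + 8 = 1] subtract 8: x sits inside (… + 8), so sub: (x + 5) - 8 = -7.
Step 5. [(x + 5) - 8 = -7] the outer -8 inverts by adding 8, so sub: x + 5 = 1.
Step 6. [x + 5 = 1] peel the +5: subtract 5 from each side. So sub: x = -4.

Answer: x ∈ {-4}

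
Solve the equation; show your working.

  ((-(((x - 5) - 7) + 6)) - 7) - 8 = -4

Step 1. [((-(((x - 5) - 7) + 6)) - 7) - 8 = -4] the outer -8 inverts by adding 8 ⇒ sub: (-(((x - 5) - 7) + 6)) - 7 = 4.
Step 2. [(-(((x - 5) - 7) + 6)) - 7 = 4] add 7: x sits inside (… - 7), so sub: -(((x - 5) - 7) + 6) = 11.
Step 3. [-(((x - 5) - 7) + 6) = 11] LHS negated; negate both sides. So neg: ((x - 5) - 7) + 6 = -11.
Step 4. [((x - 5) - 7) + 6 = -11] 6 comes off first (subtract 6), so sub: (x - 5) - 7 = -17.
Step 5. [(x - 5) - 7 = -17] -7 is outermost — add 7 both sides. So sub: x - 5 = -10.
Step 6. [x - 5 = -10] add 5: x sits inside (… - 5). So sub: x = -5.

Answer: x ∈ {-5}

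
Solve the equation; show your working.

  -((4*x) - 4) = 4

Step 1. [-((4*x) - 4) = 4] LHS negated; negate both sides, so neg: (4*x) - 4 = -4.
Step 2. [(4*x) - 4 = -4] 4 comes off first (add 4), so sub: 4*x = 0.
Step 3. [4*x = 0] 4 out front; divide by 4. So div: x = 0.

Answer: x ∈ {0}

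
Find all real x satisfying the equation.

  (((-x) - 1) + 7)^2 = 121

Step 1. [(((-x) - 1) + 7)^2 = 121] √ both sides: 121 ≥ 0 gives two branches. So sqrt: ((-x) - 1) + 7 = 11 or -11.
Step 2. [((-x) - 1) + 7 = 11 or -11] 7 comes off first (subtract 7) ⇒ sub: (-x) - 1 = 4 or -18.
Step 3. [(-x) - 1 = 4 or -18] -1 is outermost — add 1 both sides. So sub: -x = 5 or -17.
Step 4. [-x = 5 or -17] flip signs both sides. So neg: x = -5 or 17.

Answer: x ∈ {-5, 17}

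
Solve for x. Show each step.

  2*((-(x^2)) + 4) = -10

Step 1. [2*((-(x^2)) + 4) = -10] divide by the outer 2 ⇒ div: (-(x^2)) + 4 = -5.
Step 2. [(-(x^2)) + 4 = -5] peel the +4: subtract 4 from each side, so sub: -(x^2) = -9.
Step 3. [-(x^2) = -9] flip signs both sides ⇒ neg: x^2 = 9.
Step 4. [x^2 = 9] LHS squared, RHS 9 ≥ 0: apply √ (±), so sqrt: x = 3 or -3.

Answer: x ∈ {-3, 3}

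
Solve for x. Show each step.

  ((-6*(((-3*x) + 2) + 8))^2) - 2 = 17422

Step 1. [((-6*(((-3*x) + 2) + 8))^2) - 2 = 17422] add 2: x sits inside (… - 2) ⇒ sub: (-6*(((-3*x) + 2) + 8))^2 = 17424.
Step 2. [(-6*(((-3*x) + 2) + 8))^2 = 17424] LHS squared, RHS 17424 ≥ 0: apply √ (±), so sqrt: -6*(((-3*x) + 2) + 8) = 132 or -132.
Step 3. [-6*(((-3*x) + 2) + 8) = 132 or -132] leading coefficient -6: divide by -6, so div: ((-3*x) + 2) + 8 = -22 or 22.
Step 4. [((-3*x) + 2) + 8 = -22 or 22] 8 comes off first (subtract 8), so sub: (-3*x) + 2 = -30 or 14.
Step 5. [(-3*x) + 2 = -30 or 14] +2 is outermost — subtract 2 both sides ⇒ sub: -3*x = -32 or 12.
Step 6. [-3*x = -32 or 12] -3 out front; divide by -3 ⇒ div: x = 32/3 or -4.

Answer: x ∈ {-4, 32/3}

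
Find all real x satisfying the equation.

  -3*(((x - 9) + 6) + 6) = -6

Step 1. [-3*(((x - 9) + 6) + 6) = -6] leading coefficient -3: divide by -3, so div: ((x - 9) + 6) + 6 = 2.
Step 2. [((x - 9) + 6) + 6 = 2] +6 is outermost — subtract 6 both sides ⇒ sub: (x - 9) + 6 = -4.
Step 3. [(x - 9) + 6 = -4] peel the +6: subtract 6 from each side. So sub: x - 9 = -10.
Step 4. [x - 9 = -10] peel the -9: add 9 from each side ⇒ sub: x = -1.

Answer: x ∈ {-1}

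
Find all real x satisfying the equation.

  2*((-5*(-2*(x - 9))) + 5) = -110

Step 1. [2*((-5*(-2*(x - 9))) + 5) = -110] divide by the outer 2, so div: (-5*(-2*(x - 9))) + 5 = -55.
Step 2. [(-5*(-2*(x - 9))) + 5 = -55] common factor -5 (LHS and -55) — divide through. So factor: (-2*(x - 9)) - 1 = 11.
Step 3. [(-2*(x - 9)) - 1 = 11] -1 is outermost — add 1 both sides, so sub: -2*(x - 9) = 12.
Step 4. [-2*(x - 9) = 12] -2·(inner) — divide through by -2 ⇒ div: x - 9 = -6.
Step 5. [x - 9 = -6] add 9: x sits inside (… - 9), so sub: x = 3.

Answer: x ∈ {3}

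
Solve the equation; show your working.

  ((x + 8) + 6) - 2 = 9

Step 1. [((x + 8) + 6) - 2 = 9] add 2: x sits inside (… - 2) ⇒ sub: (x + 8) + 6 = 11.
Step 2. [(x + 8) + 6 = 11] the outer +6 inverts by subtracting 6. So sub: x + 8 = 5.
Step 3. [x + 8 = 5] 8 comes off first (subtract 8) ⇒ sub: x = -3.

Answer: x ∈ {-3}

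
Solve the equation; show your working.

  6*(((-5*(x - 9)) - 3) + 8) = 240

Step 1. [6*(((-5*(x - 9)) - 3) + 8) = 240] LHS = 6·(…); ÷6 both sides ⇒ div: ((-5*(x - 9)) - 3) + 8 = 40.
Step 2. [((-5*(x - 9)) - 3) + 8 = 40] 8 comes off first (subtract 8) ⇒ sub: (-5*(x - 9)) - 3 = 32.
Step 3. [(-5*(x - 9)) - 3 = 32] -3 is outermost — add 3 both sides ⇒ sub: -5*(x - 9) = 35.
Step 4. [-5*(x - 9) = 35] leading coefficient -5: divide by -5. So div: x - 9 = -7.
Step 5. [x - 9 = -7] the outer -9 inverts by adding 9, so sub: x = 2.

Answer: x ∈ {2}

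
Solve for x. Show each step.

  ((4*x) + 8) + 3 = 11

Step 1. [((4*x) + 8) + 3 = 11] 3 comes off first (subtract 3), so sub: (4*x) + 8 = 8.
Step 2. [(4*x) + 8 = 8] subtract 8: x sits inside (… + 8) ⇒ sub: 4*x = 0.
Step 3. [4*x = 0] 4 out front; divide by 4. So div: x = 0.

Answer: x ∈ {0}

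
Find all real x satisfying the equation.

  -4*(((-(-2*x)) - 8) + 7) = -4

Step 1. [-4*(((-(-2*x)) - 8) + 7) = -4] -4·(inner) — divide through by -4. So div: ((-(-2*x)) - 8) + 7 = 1.
Step 2. [((-(-2*x)) - 8) + 7 = 1] subtract 7: x sits inside (… + 7), so sub: (-(-2*x)) - 8 = -6.
Step 3. [(-(-2*x)) - 8 = -6] peel the -8: add 8 from each side, so sub: -(-2*x) = 2.
Step 4. [-(-2*x) = 2] LHS negated; negate both sides, so neg: -2*x = -2.
Step 5. [-2*x = -2] divide by the outer -2 ⇒ div: x = 1.

Answer: x ∈ {1}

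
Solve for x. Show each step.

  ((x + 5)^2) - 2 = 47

Step 1. [((x + 5)^2) - 2 = 47] -2 is outermost — add 2 both sides. So sub: (x + 5)^2 = 49.
Step 2. [(x + 5)^2 = 49] 49 ≥ 0, LHS is (·)² — take ±√ ⇒ sqrt: x + 5 = 7 or -7.
Step 3. [x + 5 = 7 or -7] peel the +5: subtract 5 from each side, so sub: x = 2 or -12.

Answer: x ∈ {-12, 2}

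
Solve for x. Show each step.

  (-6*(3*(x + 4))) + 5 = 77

Step 1. [(-6*(3*(x + 4))) + 5 = 77] +5 is outermost — subtract 5 both sides ⇒ sub: -6*(3*(x + 4)) = 72.
Step 2. [-6*(3*(x + 4)) = 72] -6 out front; divide by -6, so div: 3*(x + 4) = -12.
Step 3. [3*(x + 4) = -12] LHS = 3·(…); ÷3 both sides. So div: x + 4 = -4.
Step 4. [x + 4 = -4] 4 comes off first (subtract 4) ⇒ sub: x = -8.

Answer: x ∈ {-8}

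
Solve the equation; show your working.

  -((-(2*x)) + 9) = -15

Step 1. [-((-(2*x)) + 9) = -15] flip signs both sides ⇒ neg: (-(2*x)) + 9 = 15.
Step 2. [(-(2*x)) + 9 = 15] subtract 9: x sits inside (… + 9) ⇒ sub: -(2*x) = 6.
Step 3. [-(2*x) = 6] LHS negated; negate both sides ⇒ neg: 2*x = -6.
Step 4. [2*x = -6] LHS = 2·(…); ÷2 both sides. So div: x = -3.

Answer: x ∈ {-3}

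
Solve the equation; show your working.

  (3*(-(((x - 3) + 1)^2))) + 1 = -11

Step 1. [(3*(-(((x - 3) + 1)^2))) + 1 = -11] the outer +1 inverts by subtracting 1. So sub: 3*(-(((x - 3) + 1)^2)) = -12.
Step 2. [3*(-(((x - 3) + 1)^2)) = -12] LHS = 3·(…); ÷3 both sides. So div: -(((x - 3) + 1)^2) = -4.
Step 3. [-(((x - 3) + 1)^2) = -4] flip signs both sides, so neg: ((x - 3) + 1)^2 = 4.
Step 4. [((x - 3) + 1)^2 = 4] 4 ≥ 0, LHS is (·)² — take ±√. So sqrt: (x - 3) + 1 = 2 or -2.
Step 5. [(x - 3) + 1 = 2 or -2] peel the +1: subtract 1 from each side, so sub: x - 3 = 1 or -3.
Step 6. [x - 3 = 1 or -3] 3 comes off first (add 3) ⇒ sub: x = 4 or 0.

Answer: x ∈ {0, 4}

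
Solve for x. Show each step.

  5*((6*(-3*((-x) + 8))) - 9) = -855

Step 1. [5*((6*(-3*((-x) + 8))) - 9) = -855] 5 out front; divide by 5 ⇒ div: (6*(-3*((-x) + 8))) - 9 = -171.
Step 2. [(6*(-3*((-x) + 8))) - 9 = -171] add 9: x sits inside (… - 9), so sub: 6*(-3*((-x) + 8)) = -162.
Step 3. [6*(-3*((-x) + 8)) = -162] 6 out front; divide by 6 ⇒ div: -3*((-x) + 8) = -27.
Step 4. [-3*((-x) + 8) = -27] -3·(inner) — divide through by -3, so div: (-x) + 8 = 9.
Step 5. [(-x) + 8 = 9] subtract 8: x sits inside (… + 8). So sub: -x = 1.
Step 6. [-x = 1] flip signs both sides. So neg: x = -1.

Answer: x ∈ {-1}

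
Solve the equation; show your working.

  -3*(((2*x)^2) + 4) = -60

Step 1. [-3*(((2*x)^2) + 4) = -60] leading coefficient -3: divide by -3 ⇒ div: ((2*x)^2) + 4 = 20.
Step 2. [((2*x)^2) + 4 = 20] peel the +4: subtract 4 from each side. So sub: (2*x)^2 = 16.
Step 3. [(2*x)^2 = 16] √ both sides: 16 ≥ 0 gives two branches, so sqrt: 2*x = 4 or -4.
Step 4. [2*x = 4 or -4] 2 out front; divide by 2, so div: x = 2 or -2.

Answer: x ∈ {-2, 2}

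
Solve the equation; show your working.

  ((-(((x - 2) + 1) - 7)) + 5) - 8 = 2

Step 1. [((-(((x - 2) + 1) - 7)) + 5) - 8 = 2] 8 comes off first (add 8) ⇒ sub: (-(((x - 2) + 1) - 7)) + 5 = 10.
Step 2. [(-(((x - 2) + 1) - 7)) + 5 = 10] the outer +5 inverts by subtracting 5. So sub: -(((x - 2) + 1) - 7) = 5.
Step 3. [-(((x - 2) + 1) - 7) = 5] flip signs both sides ⇒ neg: ((x - 2) + 1) - 7 = -5.
Step 4. [((x - 2) + 1) - 7 = -5] peel the -7: add 7 from each side, so sub: (x - 2) + 1 = 2.
Step 5. [(x - 2) + 1 = 2] 1 comes off first (subtract 1) ⇒ sub: x - 2 = 1.
Step 6. [x - 2 = 1] the outer -2 inverts by adding 2 ⇒ sub: x = 3.

Answer: x ∈ {3}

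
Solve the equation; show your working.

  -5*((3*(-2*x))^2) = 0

Step 1. [-5*((3*(-2*x))^2) = 0] leading coefficient -5: divide by -5 ⇒ div: (3*(-2*x))^2 = 0.
Step 2. [(3*(-2*x))^2 = 0] 0 ≥ 0, LHS is (·)² — take ±√ ⇒ sqrt: 3*(-2*x) = 0.
Step 3. [3*(-2*x) = 0] 3·(inner) — divide through by 3, so div: -2*x = 0.
Step 4. [-2*x = 0] -2 out front; divide by -2 ⇒ div: x = 0.

Answer: x ∈ {0}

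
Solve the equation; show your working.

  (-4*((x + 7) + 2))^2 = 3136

Step 1. [(-4*((x + 7) + 2))^2 = 3136] 3136 ≥ 0, LHS is (·)² — take ±√, so sqrt: -4*((x + 7) + 2) = 56 or -56.
Step 2. [-4*((x + 7) + 2) = 56 or -56] leading coefficient -4: divide by -4, so div: (x + 7) + 2 = -14 or 14.
Step 3. [(x + 7) + 2 = -14 or 14] subtract 2: x sits inside (… + 2). So sub: x + 7 = -16 or 12.
Step 4. [x + 7 = -16 or 12] subtract 7: x sits inside (… + 7) ⇒ sub: x = -23 or 5.

Answer: x ∈ {-23, 5}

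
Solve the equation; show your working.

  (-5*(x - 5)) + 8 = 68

Step 1. [(-5*(x - 5)) + 8 = 68] the outer +8 inverts by subtracting 8 ⇒ sub: -5*(x - 5) = 60.
Step 2. [-5*(x - 5) = 60] leading coefficient -5: divide by -5. So div: x - 5 = -12.
Step 3. [x - 5 = -12] add 5: x sits inside (… - 5), so sub: x = -7.

Answer: x ∈ {-7}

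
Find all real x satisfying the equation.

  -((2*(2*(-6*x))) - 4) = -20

Step 1. [-((2*(2*(-6*x))) - 4) = -20] leading − — multiply by −1. So neg: (2*(2*(-6*x))) - 4 = 20.
Step 2. [(2*(2*(-6*x))) - 4 = 20] 4 comes off first (add 4). So sub: 2*(2*(-6*x)) = 24.
Step 3. [2*(2*(-6*x)) = 24] leading coefficient 2: divide by 2. So div: 2*(-6*x) = 12.
Step 4. [2*(-6*x) = 12] 2 out front; divide by 2 ⇒ div: -6*x = 6.
Step 5. [-6*x = 6] leading coefficient -6: divide by -6. So div: x = -1.

Answer: x ∈ {-1}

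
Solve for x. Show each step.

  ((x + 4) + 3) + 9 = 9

Step 1. [((x + 4) + 3) + 9 = 9] subtract 9: x sits inside (… + 9) ⇒ sub: (x + 4) + 3 = 0.
Step 2. [(x + 4) + 3 = 0] +3 is outermost — subtract 3 both sides. So sub: x + 4 = -3.
Step 3. [x + 4 = -3] 4 comes off first (subtract 4). So sub: x = -7.

Answer: x ∈ {-7}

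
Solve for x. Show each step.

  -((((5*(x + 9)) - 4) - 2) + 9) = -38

Step 1. [-((((5*(x + 9)) - 4) - 2) + 9) = -38] leading − — multiply by −1. So neg: (((5*(x + 9)) - 4) - 2) + 9 = 38.
Step 2. [(((5*(x + 9)) - 4) - 2) + 9 = 38] the outer +9 inverts by subtracting 9 ⇒ sub: ((5*(x + 9)) - 4) - 2 = 29.
Step 3. [((5*(x + 9)) - 4) - 2 = 29] -2 is outermost — add 2 both sides ⇒ sub: (5*(x + 9)) - 4 = 31.
Step 4. [(5*(x + 9)) - 4 = 31] the outer -4 inverts by adding 4, so sub: 5*(x + 9) = 35.
Step 5. [5*(x + 9) = 35] leading coefficient 5: divide by 5. So div: x + 9 = 7.
Step 6. [x + 9 = 7] +9 is outermost — subtract 9 both sides. So sub: x = -2.

Answer: x ∈ {-2}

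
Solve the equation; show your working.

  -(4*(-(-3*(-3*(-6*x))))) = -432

Step 1. [-(4*(-(-3*(-3*(-6*x))))) = -432] leading − — multiply by −1 ⇒ neg: 4*(-(-3*(-3*(-6*x)))) = 432.
Step 2. [4*(-(-3*(-3*(-6*x)))) = 432] 4·(inner) — divide through by 4 ⇒ div: -(-3*(-3*(-6*x))) = 108.
Step 3. [-(-3*(-3*(-6*x))) = 108] LHS negated; negate both sides, so neg: -3*(-3*(-6*x)) = -108.
Step 4. [-3*(-3*(-6*x)) = -108] leading coefficient -3: divide by -3 ⇒ div: -3*(-6*x) = 36.
Step 5. [-3*(-6*x) = 36] -3 out front; divide by -3 ⇒ div: -6*x = -12.
Step 6. [-6*x = -12] leading coefficient -6: divide by -6, so div: x = 2.

Answer: x ∈ {2}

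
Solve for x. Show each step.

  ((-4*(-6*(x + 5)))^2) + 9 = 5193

Step 1. [((-4*(-6*(x + 5)))^2) + 9 = 5193] 9 comes off first (subtract 9) ⇒ sub: (-4*(-6*(x + 5)))^2 = 5184.
Step 2. [(-4*(-6*(x + 5)))^2 = 5184] 5184 ≥ 0, LHS is (·)² — take ±√. So sqrt: -4*(-6*(x + 5)) = 72 or -72.
Step 3. [-4*(-6*(x + 5)) = 72 or -72] -4·(inner) — divide through by -4 ⇒ div: -6*(x + 5) = -18 or 18.
Step 4. [-6*(x + 5) = -18 or 18] leading coefficient -6: divide by -6. So div: x + 5 = 3 or -3.
Step 5. [x + 5 = 3 or -3] +5 is outermost — subtract 5 both sides. So sub: x = -2 or -8.

Answer: x ∈ {-8, -2}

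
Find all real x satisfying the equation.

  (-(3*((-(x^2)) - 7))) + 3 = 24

Step 1. [(-(3*((-(x^2)) - 7))) + 3 = 24] +3 is outermost — subtract 3 both sides ⇒ sub: -(3*((-(x^2)) - 7)) = 21.
Step 2. [-(3*((-(x^2)) - 7)) = 21] leading − — multiply by −1. So neg: 3*((-(x^2)) - 7) = -21.
Step 3. [3*((-(x^2)) - 7) = -21] leading coefficient 3: divide by 3, so div: (-(x^2)) - 7 = -7.
Step 4. [(-(x^2)) - 7 = -7] peel the -7: add 7 from each side. So sub: -(x^2) = 0.
Step 5. [-(x^2) = 0] flip signs both sides, so neg: x^2 = 0.
Step 6. [x^2 = 0] LHS squared, RHS 0 ≥ 0: apply √ (±). So sqrt: x = 0.

Answer: x ∈ {0}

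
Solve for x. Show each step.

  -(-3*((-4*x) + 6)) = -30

Step 1. [-(-3*((-4*x) + 6)) = -30] LHS negated; negate both sides ⇒ neg: -3*((-4*x) + 6) = 30.
Step 2. [-3*((-4*x) + 6) = 30] -3·(inner) — divide through by -3 ⇒ div: (-4*x) + 6 = -10.
Step 3. [(-4*x) + 6 = -10] peel the +6: subtract 6 from each side ⇒ sub: -4*x = -16.
Step 4. [-4*x = -16] -4·(inner) — divide through by -4. So div: x = 4.

Answer: x ∈ {4}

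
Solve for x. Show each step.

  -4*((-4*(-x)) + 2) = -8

Step 1. [-4*((-4*(-x)) + 2) = -8] leading coefficient -4: divide by -4, so div: (-4*(-x)) + 2 = 2.
Step 2. [(-4*(-x)) + 2 = 2] 2 comes off first (subtract 2), so sub: -4*(-x) = 0.
Step 3. [-4*(-x) = 0] -4·(inner) — divide through by -4. So div: -x = 0.
Step 4. [-x = 0] leading − — multiply by −1, so neg: x = 0.

Answer: x ∈ {0}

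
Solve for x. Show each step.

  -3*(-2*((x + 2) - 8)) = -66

Step 1. [-3*(-2*((x + 2) - 8)) = -66] divide by the outer -3 ⇒ div: -2*((x + 2) - 8) = 22.
Step 2. [-2*((x + 2) - 8) = 22] LHS = -2·(…); ÷-2 both sides, so div: (x + 2) - 8 = -11.
Step 3. [(x + 2) - 8 = -11] -8 is outermost — add 8 both sides, so sub: x + 2 = -3.
Step 4. [x + 2 = -3] 2 comes off first (subtract 2). So sub: x = -5.

Answer: x ∈ {-5}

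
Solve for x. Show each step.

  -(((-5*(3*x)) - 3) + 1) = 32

Step 1. [-(((-5*(3*x)) - 3) + 1) = 32] LHS negated; negate both sides ⇒ neg: ((-5*(3*x)) - 3) + 1 = -32.
Step 2. [((-5*(3*x)) - 3) + 1 = -32] peel the +1: subtract 1 from each side ⇒ sub: (-5*(3*x)) - 3 = -33.
Step 3. [(-5*(3*x)) - 3 = -33] peel the -3: add 3 from each side, so sub: -5*(3*x) = -30.
Step 4. [-5*(3*x) = -30] leading coefficient -5: divide by -5, so div: 3*x = 6.
Step 5. [3*x = 6] 3 out front; divide by 3. So div: x = 2.

Answer: x ∈ {2}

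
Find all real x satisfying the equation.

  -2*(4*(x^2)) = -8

Step 1. [-2*(4*(x^2)) = -8] LHS = -2·(…); ÷-2 both sides ⇒ div: 4*(x^2) = 4.
Step 2. [4*(x^2) = 4] 4 out front; divide by 4. So div: x^2 = 1.
Step 3. [x^2 = 1] √ both sides: 1 ≥ 0 gives two branches, so sqrt: x = 1 or -1.

Answer: x ∈ {-1, 1}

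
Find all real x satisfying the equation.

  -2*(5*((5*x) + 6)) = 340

Step 1. [-2*(5*((5*x) + 6)) = 340] LHS = -2·(…); ÷-2 both sides. So div: 5*((5*x) + 6) = -170.
Step 2. [5*((5*x) + 6) = -170] LHS = 5·(…); ÷5 both sides, so div: (5*x) + 6 = -34.
Step 3. [(5*x) + 6 = -34] the outer +6 inverts by subtracting 6 ⇒ sub: 5*x = -40.
Step 4. [5*x = -40] leading coefficient 5: divide by 5, so div: x = -8.

Answer: x ∈ {-8}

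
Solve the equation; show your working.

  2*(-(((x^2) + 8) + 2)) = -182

Step 1. [2*(-(((x^2) + 8) + 2)) = -182] divide by the outer 2, so div: -(((x^2) + 8) + 2) = -91.
Step 2. [-(((x^2) + 8) + 2) = -91] LHS negated; negate both sides. So neg: ((x^2) + 8) + 2 = 91.
Step 3. [((x^2) + 8) + 2 = 91] 2 comes off first (subtract 2) ⇒ sub: (x^2) + 8 = 89.
Step 4. [(x^2) + 8 = 89] 8 comes off first (subtract 8), so sub: x^2 = 81.
Step 5. [x^2 = 81] LHS squared, RHS 81 ≥ 0: apply √ (±), so sqrt: x = 9 or -9.

Answer: x ∈ {-9, 9}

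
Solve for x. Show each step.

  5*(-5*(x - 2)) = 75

Step 1. [5*(-5*(x - 2)) = 75] LHS = 5·(…); ÷5 both sides. So div: -5*(x - 2) = 15.
Step 2. [-5*(x - 2) = 15] -5·(inner) — divide through by -5. So div: x - 2 = -3.
Step 3. [x - 2 = -3] the outer -2 inverts by adding 2 ⇒ sub: x = -1.

Answer: x ∈ {-1}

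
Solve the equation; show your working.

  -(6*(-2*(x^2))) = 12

Step 1. [-(6*(-2*(x^2))) = 12] leading − — multiply by −1. So neg: 6*(-2*(x^2)) = -12.
Step 2. [6*(-2*(x^2)) = -12] 6 out front; divide by 6, so div: -2*(x^2) = -2.
Step 3. [-2*(x^2) = -2] -2 out front; divide by -2. So div: x^2 = 1.
Step 4. [x^2 = 1] √ both sides: 1 ≥ 0 gives two branches. So sqrt: x = 1 or -1.

Answer: x ∈ {-1, 1}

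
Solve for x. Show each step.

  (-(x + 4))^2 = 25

Step 1. [(-(x + 4))^2 = 25] 25 ≥ 0, LHS is (·)² — take ±√. So sqrt: -(x + 4) = 5 or -5.
Step 2. [-(x + 4) = 5 or -5] LHS negated; negate both sides. So neg: x + 4 = -5 or 5.
Step 3. [x + 4 = -5 or 5] peel the +4: subtract 4 from each side. So sub: x = -9 or 1.

Answer: x ∈ {-9, 1}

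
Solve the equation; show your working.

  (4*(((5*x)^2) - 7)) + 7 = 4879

Step 1. [(4*(((5*x)^2) - 7)) + 7 = 4879] 7 comes off first (subtract 7) ⇒ sub: 4*(((5*x)^2) - 7) = 4872.
Step 2. [4*(((5*x)^2) - 7) = 4872] 4 out front; divide by 4, so div: ((5*x)^2) - 7 = 1218.
Step 3. [((5*x)^2) - 7 = 1218] -7 is outermost — add 7 both sides ⇒ sub: (5*x)^2 = 1225.
Step 4. [(5*x)^2 = 1225] 1225 ≥ 0, LHS is (·)² — take ±√, so sqrt: 5*x = 35 or -35.
Step 5. [5*x = 35 or -35] 5·(inner) — divide through by 5, so div: x = 7 or -7.

Answer: x ∈ {-7, 7}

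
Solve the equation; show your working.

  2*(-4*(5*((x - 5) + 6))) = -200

Step 1. [2*(-4*(5*((x - 5) + 6))) = -200] divide by the outer 2. So div: -4*(5*((x - 5) + 6)) = -100.
Step 2. [-4*(5*((x - 5) + 6)) = -100] divide by the outer -4, so div: 5*((x - 5) + 6) = 25.
Step 3. [5*((x - 5) + 6) = 25] 5 out front; divide by 5. So div: (x - 5) + 6 = 5.
Step 4. [(x - 5) + 6 = 5] peel the +6: subtract 6 from each side. So sub: x - 5 = -1.
Step 5. [x - 5 = -1] peel the -5: add 5 from each side, so sub: x = 4.

Answer: x ∈ {4}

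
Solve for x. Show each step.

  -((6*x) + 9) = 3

Step 1. [-((6*x) + 9) = 3] flip signs both sides, so neg: (6*x) + 9 = -3.
Step 2. [(6*x) + 9 = -3] peel the +9: subtract 9 from each side, so sub: 6*x = -12.
Step 3. [6*x = -12] 6·(inner) — divide through by 6, so div: x = -2.

Answer: x ∈ {-2}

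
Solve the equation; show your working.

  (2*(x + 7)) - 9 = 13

Step 1. [(2*(x + 7)) - 9 = 13] the outer -9 inverts by adding 9, so sub: 2*(x + 7) = 22.
Step 2. [2*(x + 7) = 22] leading coefficient 2: divide by 2 ⇒ div: x + 7 = 11.
Step 3. [x + 7 = 11] the outer +7 inverts by subtracting 7, so sub: x = 4.

Answer: x ∈ {4}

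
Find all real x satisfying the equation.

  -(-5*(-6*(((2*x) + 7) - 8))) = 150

Step 1. [-(-5*(-6*(((2*x) + 7) - 8))) = 150] LHS negated; negate both sides ⇒ neg: -5*(-6*(((2*x) + 7) - 8)) = -150.
Step 2. [-5*(-6*(((2*x) + 7) - 8)) = -150] LHS = -5·(…); ÷-5 both sides. So div: -6*(((2*x) + 7) - 8) = 30.
Step 3. [-6*(((2*x) + 7) - 8) = 30] -6·(inner) — divide through by -6, so div: ((2*x) + 7) - 8 = -5.
Step 4. [((2*x) + 7) - 8 = -5] the outer -8 inverts by adding 8 ⇒ sub: (2*x) + 7 = 3.
Step 5. [(2*x) + 7 = 3] subtract 7: x sits inside (… + 7), so sub: 2*x = -4.
Step 6. [2*x = -4] 2 out front; divide by 2 ⇒ div: x = -2.

Answer: x ∈ {-2}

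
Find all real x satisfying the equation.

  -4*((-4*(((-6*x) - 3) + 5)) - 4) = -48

Step 1. [-4*((-4*(((-6*x) - 3) + 5)) - 4) = -48] LHS = -4·(…); ÷-4 both sides ⇒ div: (-4*(((-6*x) - 3) + 5)) - 4 = 12.
Step 2. [(-4*(((-6*x) - 3) + 5)) - 4 = 12] peel the -4: add 4 from each side. So sub: -4*(((-6*x) - 3) + 5) = 16.
Step 3. [-4*(((-6*x) - 3) + 5) = 16] LHS = -4·(…); ÷-4 both sides. So div: ((-6*x) - 3) + 5 = -4.
Step 4. [((-6*x) - 3) + 5 = -4] peel the +5: subtract 5 from each side. So sub: (-6*x) - 3 = -9.
Step 5. [(-6*x) - 3 = -9] add 3: x sits inside (… - 3), so sub: -6*x = -6.
Step 6. [-6*x = -6] leading coefficient -6: divide by -6 ⇒ div: x = 1.

Answer: x ∈ {1}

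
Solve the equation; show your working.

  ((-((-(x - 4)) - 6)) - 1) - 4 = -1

Step 1. [((-((-(x - 4)) - 6)) - 1) - 4 = -1] peel the -4: add 4 from each side. So sub: (-((-(x - 4)) - 6)) - 1 = 3.
Step 2. [(-((-(x - 4)) - 6)) - 1 = 3] -1 is outermost — add 1 both sides, so sub: -((-(x - 4)) - 6) = 4.
Step 3. [-((-(x - 4)) - 6) = 4] leading − — multiply by −1, so neg: (-(x - 4)) - 6 = -4.
Step 4. [(-(x - 4)) - 6 = -4] 6 comes off first (add 6). So sub: -(x - 4) = 2.
Step 5. [-(x - 4) = 2] LHS negated; negate both sides. So neg: x - 4 = -2.
Step 6. [x - 4 = -2] peel the -4: add 4 from each side, so sub: x = 2.

Answer: x ∈ {2}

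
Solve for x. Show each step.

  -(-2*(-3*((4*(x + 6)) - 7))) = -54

Step 1. [-(-2*(-3*((4*(x + 6)) - 7))) = -54] leading − — multiply by −1 ⇒ neg: -2*(-3*((4*(x + 6)) - 7)) = 54.
Step 2. [-2*(-3*((4*(x + 6)) - 7)) = 54] -2·(inner) — divide through by -2 ⇒ div: -3*((4*(x + 6)) - 7) = -27.
Step 3. [-3*((4*(x + 6)) - 7) = -27] LHS = -3·(…); ÷-3 both sides, so div: (4*(x + 6)) - 7 = 9.
Step 4. [(4*(x + 6)) - 7 = 9] -7 is outermost — add 7 both sides ⇒ sub: 4*(x + 6) = 16.
Step 5. [4*(x + 6) = 16] leading coefficient 4: divide by 4. So div: x + 6 = 4.
Step 6. [x + 6 = 4] subtract 6: x sits inside (… + 6), so sub: x = -2.

Answer: x ∈ {-2}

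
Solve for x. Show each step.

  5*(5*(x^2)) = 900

Step 1. [5*(5*(x^2)) = 900] 5 out front; divide by 5. So div: 5*(x^2) = 180.
Step 2. [5*(x^2) = 180] LHS = 5·(…); ÷5 both sides, so div: x^2 = 36.
Step 3. [x^2 = 36] 36 ≥ 0, LHS is (·)² — take ±√. So sqrt: x = 6 or -6.

Answer: x ∈ {-6, 6}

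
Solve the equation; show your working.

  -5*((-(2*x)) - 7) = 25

Step 1. [-5*((-(2*x)) - 7) = 25] -5·(inner) — divide through by -5 ⇒ div: (-(2*x)) - 7 = -5.
Step 2. [(-(2*x)) - 7 = -5] the outer -7 inverts by adding 7. So sub: -(2*x) = 2.
Step 3. [-(2*x) = 2] leading − — multiply by −1, so neg: 2*x = -2.
Step 4. [2*x = -2] LHS = 2·(…); ÷2 both sides. So div: x = -1.

Answer: x ∈ {-1}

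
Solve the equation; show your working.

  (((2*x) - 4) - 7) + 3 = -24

Step 1. [(((2*x) - 4) - 7) + 3 = -24] the outer +3 inverts by subtracting 3, so sub: ((2*x) - 4) - 7 = -27.
Step 2. [((2*x) - 4) - 7 = -27] peel the -7: add 7 from each side. So sub: (2*x) - 4 = -20.
Step 3. [(2*x) - 4 = -20] peel the -4: add 4 from each side, so sub: 2*x = -16.
Step 4. [2*x = -16] LHS = 2·(…); ÷2 both sides ⇒ div: x = -8.

Answer: x ∈ {-8}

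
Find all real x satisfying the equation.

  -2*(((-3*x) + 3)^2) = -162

Step 1. [-2*(((-3*x) + 3)^2) = -162] leading coefficient -2: divide by -2. So div: ((-3*x) + 3)^2 = 81.
Step 2. [((-3*x) + 3)^2 = 81] 81 ≥ 0, LHS is (·)² — take ±√. So sqrt: (-3*x) + 3 = 9 or -9.
Step 3. [(-3*x) + 3 = 9 or -9] subtract 3: x sits inside (… + 3) ⇒ sub: -3*x = 6 or -12.
Step 4. [-3*x = 6 or -12] divide by the outer -3, so div: x = -2 or 4.

Answer: x ∈ {-2, 4}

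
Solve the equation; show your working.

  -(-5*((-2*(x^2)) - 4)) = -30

Step 1. [-(-5*((-2*(x^2)) - 4)) = -30] leading − — multiply by −1, so neg: -5*((-2*(x^2)) - 4) = 30.
Step 2. [-5*((-2*(x^2)) - 4) = 30] LHS = -5·(…); ÷-5 both sides. So div: (-2*(x^2)) - 4 = -6.
Step 3. [(-2*(x^2)) - 4 = -6] -2 | LHS and -2 | -6: pull -2 out. So factor: (x^2) + 2 = 3.
Step 4. [(x^2) + 2 = 3] peel the +2: subtract 2 from each side, so sub: x^2 = 1.
Step 5. [x^2 = 1] √ both sides: 1 ≥ 0 gives two branches. So sqrt: x = 1 or -1.

Answer: x ∈ {-1, 1}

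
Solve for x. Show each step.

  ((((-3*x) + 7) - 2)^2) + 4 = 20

Step 1. [((((-3*x) + 7) - 2)^2) + 4 = 20] 4 comes off first (subtract 4), so sub: (((-3*x) + 7) - 2)^2 = 16.
Step 2. [(((-3*x) + 7) - 2)^2 = 16] LHS squared, RHS 16 ≥ 0: apply √ (±). So sqrt: ((-3*x) + 7) - 2 = 4 or -4.
Step 3. [((-3*x) + 7) - 2 = 4 or -4] -2 is outermost — add 2 both sides. So sub: (-3*x) + 7 = 6 or -2.
Step 4. [(-3*x) + 7 = 6 or -2] +7 is outermost — subtract 7 both sides. So sub: -3*x = -1 or -9.
Step 5. [-3*x = -1 or -9] LHS = -3·(…); ÷-3 both sides, so div: x = 1/3 or 3.

Answer: x ∈ {1/3, 3}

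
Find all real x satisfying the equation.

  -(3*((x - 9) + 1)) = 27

Step 1. [-(3*((x - 9) + 1)) = 27] flip signs both sides, so neg: 3*((x - 9) + 1) = -27.
Step 2. [3*((x - 9) + 1) = -27] divide by the outer 3, so div: (x - 9) + 1 = -9.
Step 3. [(x - 9) + 1 = -9] peel the +1: subtract 1 from each side, so sub: x - 9 = -10.
Step 4. [x - 9 = -10] peel the -9: add 9 from each side ⇒ sub: x = -1.

Answer: x ∈ {-1}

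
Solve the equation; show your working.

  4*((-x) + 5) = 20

Step 1. [4*((-x) + 5) = 20] LHS = 4·(…); ÷4 both sides. So div: (-x) + 5 = 5.
Step 2. [(-x) + 5 = 5] peel the +5: subtract 5 from each side. So sub: -x = 0.
Step 3. [-x = 0] leading − — multiply by −1 ⇒ neg: x = 0.

Answer: x ∈ {0}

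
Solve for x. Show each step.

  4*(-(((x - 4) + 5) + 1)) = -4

Step 1. [4*(-(((x - 4) + 5) + 1)) = -4] LHS = 4·(…); ÷4 both sides ⇒ div: -(((x - 4) + 5) + 1) = -1.
Step 2. [-(((x - 4) + 5) + 1) = -1] LHS negated; negate both sides ⇒ neg: ((x - 4) + 5) + 1 = 1.
Step 3. [((x - 4) + 5) + 1 = 1] 1 comes off first (subtract 1). So sub: (x - 4) + 5 = 0.
Step 4. [(x - 4) + 5 = 0] the outer +5 inverts by subtracting 5. So sub: x - 4 = -5.
Step 5. [x - 4 = -5] the outer -4 inverts by adding 4, so sub: x = -1.

Answer: x ∈ {-1}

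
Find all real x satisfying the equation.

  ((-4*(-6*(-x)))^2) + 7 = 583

Step 1. [((-4*(-6*(-x)))^2) + 7 = 583] 7 comes off first (subtract 7). So sub: (-4*(-6*(-x)))^2 = 576.
Step 2. [(-4*(-6*(-x)))^2 = 576] LHS squared, RHS 576 ≥ 0: apply √ (±) ⇒ sqrt: -4*(-6*(-x)) = 24 or -24.
Step 3. [-4*(-6*(-x)) = 24 or -24] divide by the outer -4 ⇒ div: -6*(-x) = -6 or 6.
Step 4. [-6*(-x) = -6 or 6] leading coefficient -6: divide by -6. So div: -x = 1 or -1.
Step 5. [-x = 1 or -1] flip signs both sides ⇒ neg: x = -1 or 1.

Answer: x ∈ {-1, 1}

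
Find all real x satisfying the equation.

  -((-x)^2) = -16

Step 1. [-((-x)^2) = -16] LHS negated; negate both sides, so neg: (-x)^2 = 16.
Step 2. [(-x)^2 = 16] √ both sides: 16 ≥ 0 gives two branches ⇒ sqrt: -x = 4 or -4.
Step 3. [-x = 4 or -4] LHS negated; negate both sides. So neg: x = -4 or 4.

Answer: x ∈ {-4, 4}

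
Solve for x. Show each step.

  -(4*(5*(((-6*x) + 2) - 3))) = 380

Step 1. [-(4*(5*(((-6*x) + 2) - 3))) = 380] LHS negated; negate both sides, so neg: 4*(5*(((-6*x) + 2) - 3)) = -380.
Step 2. [4*(5*(((-6*x) + 2) - 3)) = -380] divide by the outer 4 ⇒ div: 5*(((-6*x) + 2) - 3) = -95.
Step 3. [5*(((-6*x) + 2) - 3) = -95] divide by the outer 5, so div: ((-6*x) + 2) - 3 = -19.
Step 4. [((-6*x) + 2) - 3 = -19] -3 is outermost — add 3 both sides ⇒ sub: (-6*x) + 2 = -16.
Step 5. [(-6*x) + 2 = -16] peel the +2: subtract 2 from each side ⇒ sub: -6*x = -18.
Step 6. [-6*x = -18] leading coefficient -6: divide by -6. So div: x = 3.

Answer: x ∈ {3}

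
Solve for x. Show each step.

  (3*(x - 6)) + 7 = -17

Step 1. [(3*(x - 6)) + 7 = -17] +7 is outermost — subtract 7 both sides, so sub: 3*(x - 6) = -24.
Step 2. [3*(x - 6) = -24] 3 out front; divide by 3 ⇒ div: x - 6 = -8.
Step 3. [x - 6 = -8] peel the -6: add 6 from each side, so sub: x = -2.

Answer: x ∈ {-2}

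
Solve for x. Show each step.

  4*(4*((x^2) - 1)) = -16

Step 1. [4*(4*((x^2) - 1)) = -16] divide by the outer 4 ⇒ div: 4*((x^2) - 1) = -4.
Step 2. [4*((x^2) - 1) = -4] leading coefficient 4: divide by 4, so div: (x^2) - 1 = -1.
Step 3. [(x^2) - 1 = -1] 1 comes off first (add 1). So sub: x^2 = 0.
Step 4. [x^2 = 0] LHS squared, RHS 0 ≥ 0: apply √ (±). So sqrt: x = 0.

Answer: x ∈ {0}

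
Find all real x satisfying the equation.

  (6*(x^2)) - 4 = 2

Step 1. [(6*(x^2)) - 4 = 2] the outer -4 inverts by adding 4, so sub: 6*(x^2) = 6.
Step 2. [6*(x^2) = 6] divide by the outer 6 ⇒ div: x^2 = 1.
Step 3. [x^2 = 1] √ both sides: 1 ≥ 0 gives two branches. So sqrt: x = 1 or -1.

Answer: x ∈ {-1, 1}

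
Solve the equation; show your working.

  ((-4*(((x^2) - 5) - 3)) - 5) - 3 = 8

Step 1. [((-4*(((x^2) - 5) - 3)) - 5) - 3 = 8] the outer -3 inverts by adding 3. So sub: (-4*(((x^2) - 5) - 3)) - 5 = 11.
Step 2. [(-4*(((x^2) - 5) - 3)) - 5 = 11] -5 is outermost — add 5 both sides. So sub: -4*(((x^2) - 5) - 3) = 16.
Step 3. [-4*(((x^2) - 5) - 3) = 16] leading coefficient -4: divide by -4 ⇒ div: ((x^2) - 5) - 3 = -4.
Step 4. [((x^2) - 5) - 3 = -4] 3 comes off first (add 3), so sub: (x^2) - 5 = -1.
Step 5. [(x^2) - 5 = -1] add 5: x sits inside (… - 5) ⇒ sub: x^2 = 4.
Step 6. [x^2 = 4] √ both sides: 4 ≥ 0 gives two branches, so sqrt: x = 2 or -2.

Answer: x ∈ {-2, 2}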